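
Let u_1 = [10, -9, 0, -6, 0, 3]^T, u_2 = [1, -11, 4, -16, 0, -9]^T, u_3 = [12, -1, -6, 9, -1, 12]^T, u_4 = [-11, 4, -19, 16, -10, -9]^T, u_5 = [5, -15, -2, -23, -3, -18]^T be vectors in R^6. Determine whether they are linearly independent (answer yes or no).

no

Form the matrix with these vectors as rows and row reduce.
R2 ← R2 − (1/10)·R1: [0, -101/10, 4, -77/5, 0, -93/10]
R3 ← R3 − (6/5)·R1: [0, 49/5, -6, 81/5, -1, 42/5]
R4 ← R4 + (11/10)·R1: [0, -59/10, -19, 47/5, -10, -57/10]
R5 ← R5 − (1/2)·R1: [0, -21/2, -2, -20, -3, -39/2]
R3 ← R3 + (98/101)·R2: [0, 0, -214/101, 127/101, -1, -63/101]
R4 ← R4 − (59/101)·R2: [0, 0, -2155/101, 1858/101, -10, -27/101]
R5 ← R5 − (105/101)·R2: [0, 0, -622/101, -403/101, -3, -993/101]
R4 ← R4 − (2155/214)·R3: [0, 0, 0, 1227/214, 15/214, 1287/214]
R5 ← R5 − (311/107)·R3: [0, 0, 0, -818/107, -10/107, -858/107]
R5 ← R5 + (4/3)·R4: [0, 0, 0, 0, 0, 0]
4 nonzero rows, so the 5 vectors span a space of dimension 4.
Since 4 < 5, the vectors are linearly dependent.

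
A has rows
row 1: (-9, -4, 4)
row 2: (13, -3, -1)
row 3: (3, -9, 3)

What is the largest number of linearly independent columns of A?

3

Row reduce to echelon form.
R2 ← R2 + (13/9)·R1: [0, -79/9, 43/9]
R3 ← R3 + (1/3)·R1: [0, -31/3, 13/3]
R3 ← R3 − (93/79)·R2: [0, 0, -102/79]
Echelon form has 3 nonzero rows, so rank(A) = 3.
The rank gives the maximum number of linearly independent columns: 3.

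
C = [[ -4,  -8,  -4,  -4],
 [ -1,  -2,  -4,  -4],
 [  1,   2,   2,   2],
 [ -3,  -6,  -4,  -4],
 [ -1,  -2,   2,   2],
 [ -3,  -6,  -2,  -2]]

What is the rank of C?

2

Row reduce to echelon form.
R2 ← R2 − (1/4)·R1: [0, 0, -3, -3]
R3 ← R3 + (1/4)·R1: [0, 0, 1, 1]
R4 ← R4 − (3/4)·R1: [0, 0, -1, -1]
R5 ← R5 − (1/4)·R1: [0, 0, 3, 3]
R6 ← R6 − (3/4)·R1: [0, 0, 1, 1]
R3 ← R3 + (1/3)·R2: [0, 0, 0, 0]
R4 ← R4 − (1/3)·R2: [0, 0, 0, 0]
R5 ← R5 + R2: [0, 0, 0, 0]
R6 ← R6 + (1/3)·R2: [0, 0, 0, 0]
Echelon form has 2 nonzero rows, so rank(C) = 2.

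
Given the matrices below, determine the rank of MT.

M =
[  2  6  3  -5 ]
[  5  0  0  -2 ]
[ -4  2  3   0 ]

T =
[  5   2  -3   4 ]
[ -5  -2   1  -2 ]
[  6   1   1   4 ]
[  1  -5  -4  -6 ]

3

First compute MT:
[[ -7,  20,  23,  38],
 [ 23,  20,  -7,  32],
 [-12,  -9,  17,  -8]]
Now row reduce the product.
R2 ← R2 + (23/7)·R1: [0, 600/7, 480/7, 1098/7]
R3 ← R3 − (12/7)·R1: [0, -303/7, -157/7, -512/7]
R3 ← R3 + (101/200)·R2: [0, 0, 61/5, 607/100]
3 nonzero rows, so rank(MT) = 3.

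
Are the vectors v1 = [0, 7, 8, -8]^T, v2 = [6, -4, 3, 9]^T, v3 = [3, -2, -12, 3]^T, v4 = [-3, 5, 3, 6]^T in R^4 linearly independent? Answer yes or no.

Form the matrix with these vectors as rows and row reduce.
Swap R1 ↔ R2
R3 ← R3 − (1/2)·R1: [0, 0, -27/2, -3/2]
R4 ← R4 + (1/2)·R1: [0, 3, 9/2, 21/2]
R4 ← R4 − (3/7)·R2: [0, 0, 15/14, 195/14]
R4 ← R4 + (5/63)·R3: [0, 0, 0, 290/21]
4 nonzero rows, so the 4 vectors span a space of dimension 4.
Since 4 = 4, the vectors are linearly independent.

yes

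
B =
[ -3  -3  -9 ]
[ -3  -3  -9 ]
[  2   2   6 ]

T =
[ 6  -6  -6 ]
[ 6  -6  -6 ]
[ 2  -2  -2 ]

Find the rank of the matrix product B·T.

First compute BT:
[[-54,  54,  54],
 [-54,  54,  54],
 [ 36, -36, -36]]
Now row reduce the product.
R2 ← R2 − R1: [0, 0, 0]
R3 ← R3 + (2/3)·R1: [0, 0, 0]
1 nonzero row, so rank(BT) = 1.

1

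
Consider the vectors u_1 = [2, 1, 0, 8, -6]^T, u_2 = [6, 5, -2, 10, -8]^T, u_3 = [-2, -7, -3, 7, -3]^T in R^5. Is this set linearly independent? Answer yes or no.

Form the matrix with these vectors as rows and row reduce.
R2 ← R2 − (3)·R1: [0, 2, -2, -14, 10]
R3 ← R3 + R1: [0, -6, -3, 15, -9]
R3 ← R3 + (3)·R2: [0, 0, -9, -27, 21]
3 nonzero rows, so the 3 vectors span a space of dimension 3.
Since 3 = 3, the vectors are linearly independent.

yes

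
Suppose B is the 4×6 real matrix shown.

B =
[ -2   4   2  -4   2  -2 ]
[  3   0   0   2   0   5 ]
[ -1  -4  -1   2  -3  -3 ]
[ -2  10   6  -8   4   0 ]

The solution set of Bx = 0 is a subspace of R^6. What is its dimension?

Row reduce to echelon form.
R2 ← R2 + (3/2)·R1: [0, 6, 3, -4, 3, 2]
R3 ← R3 − (1/2)·R1: [0, -6, -2, 4, -4, -2]
R4 ← R4 − R1: [0, 6, 4, -4, 2, 2]
R3 ← R3 + R2: [0, 0, 1, 0, -1, 0]
R4 ← R4 − R2: [0, 0, 1, 0, -1, 0]
R4 ← R4 − R3: [0, 0, 0, 0, 0, 0]
3 nonzero rows, so rank(B) = 3.
B has 6 columns; by rank–nullity, nullity = 6 − 3 = 3.

3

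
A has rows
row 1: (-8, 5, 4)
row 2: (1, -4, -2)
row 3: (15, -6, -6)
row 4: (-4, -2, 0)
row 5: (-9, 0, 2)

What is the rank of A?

2

Row reduce to echelon form.
R2 ← R2 + (1/8)·R1: [0, -27/8, -3/2]
R3 ← R3 + (15/8)·R1: [0, 27/8, 3/2]
R4 ← R4 − (1/2)·R1: [0, -9/2, -2]
R5 ← R5 − (9/8)·R1: [0, -45/8, -5/2]
R3 ← R3 + R2: [0, 0, 0]
R4 ← R4 − (4/3)·R2: [0, 0, 0]
R5 ← R5 − (5/3)·R2: [0, 0, 0]
Echelon form has 2 nonzero rows, so rank(A) = 2.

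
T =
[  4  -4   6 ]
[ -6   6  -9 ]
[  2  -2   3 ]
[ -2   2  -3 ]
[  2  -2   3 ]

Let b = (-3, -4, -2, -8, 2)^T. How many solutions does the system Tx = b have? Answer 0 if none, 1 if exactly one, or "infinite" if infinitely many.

0

Row reduce the augmented matrix [T | b].
R2 ← R2 + (3/2)·R1: [0, 0, 0, -17/2]
R3 ← R3 − (1/2)·R1: [0, 0, 0, -1/2]
R4 ← R4 + (1/2)·R1: [0, 0, 0, -19/2]
R5 ← R5 − (1/2)·R1: [0, 0, 0, 7/2]
R3 ← R3 − (1/17)·R2: [0, 0, 0, 0]
R4 ← R4 − (19/17)·R2: [0, 0, 0, 0]
R5 ← R5 + (7/17)·R2: [0, 0, 0, 0]
The echelon form has 2 nonzero rows; the last pivot sits in the augmented column, so rank(T) = 1 but rank([T|b]) = 2.
Since the ranks differ, the system is inconsistent.
It has no solutions.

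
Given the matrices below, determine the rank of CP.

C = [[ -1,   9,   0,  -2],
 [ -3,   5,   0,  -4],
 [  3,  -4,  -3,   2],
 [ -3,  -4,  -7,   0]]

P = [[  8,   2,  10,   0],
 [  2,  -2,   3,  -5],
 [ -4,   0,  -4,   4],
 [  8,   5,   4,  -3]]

First compute CP:
[[ -6, -30,   9, -39],
 [-46, -36, -31, -13],
 [ 44,  24,  38,   2],
 [ -4,   2, -14,  -8]]
Now row reduce the product.
R2 ← R2 − (23/3)·R1: [0, 194, -100, 286]
R3 ← R3 + (22/3)·R1: [0, -196, 104, -284]
R4 ← R4 − (2/3)·R1: [0, 22, -20, 18]
R3 ← R3 + (98/97)·R2: [0, 0, 288/97, 480/97]
R4 ← R4 − (11/97)·R2: [0, 0, -840/97, -1400/97]
R4 ← R4 + (35/12)·R3: [0, 0, 0, 0]
3 nonzero rows, so rank(CP) = 3.

3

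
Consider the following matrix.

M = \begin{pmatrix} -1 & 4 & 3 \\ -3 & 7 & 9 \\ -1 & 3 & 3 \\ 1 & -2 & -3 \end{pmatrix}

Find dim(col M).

2

Row reduce to echelon form.
R2 ← R2 − (3)·R1: [0, -5, 0]
R3 ← R3 − R1: [0, -1, 0]
R4 ← R4 + R1: [0, 2, 0]
R3 ← R3 − (1/5)·R2: [0, 0, 0]
R4 ← R4 + (2/5)·R2: [0, 0, 0]
Echelon form has 2 nonzero rows, so rank(M) = 2.
The column space has dimension equal to the rank: 2.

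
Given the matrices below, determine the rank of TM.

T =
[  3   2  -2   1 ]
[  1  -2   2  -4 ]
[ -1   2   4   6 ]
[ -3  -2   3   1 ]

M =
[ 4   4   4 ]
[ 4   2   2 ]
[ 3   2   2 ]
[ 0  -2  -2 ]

First compute TM:
[[ 14,  10,  10],
 [  2,  12,  12],
 [ 16,  -4,  -4],
 [-11, -12, -12]]
Now row reduce the product.
R2 ← R2 − (1/7)·R1: [0, 74/7, 74/7]
R3 ← R3 − (8/7)·R1: [0, -108/7, -108/7]
R4 ← R4 + (11/14)·R1: [0, -29/7, -29/7]
R3 ← R3 + (54/37)·R2: [0, 0, 0]
R4 ← R4 + (29/74)·R2: [0, 0, 0]
2 nonzero rows, so rank(TM) = 2.

2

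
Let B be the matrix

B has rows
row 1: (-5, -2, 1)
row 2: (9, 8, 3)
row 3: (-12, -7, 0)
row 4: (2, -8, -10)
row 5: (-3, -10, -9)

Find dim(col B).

2

Row reduce to echelon form.
R2 ← R2 + (9/5)·R1: [0, 22/5, 24/5]
R3 ← R3 − (12/5)·R1: [0, -11/5, -12/5]
R4 ← R4 + (2/5)·R1: [0, -44/5, -48/5]
R5 ← R5 − (3/5)·R1: [0, -44/5, -48/5]
R3 ← R3 + (1/2)·R2: [0, 0, 0]
R4 ← R4 + (2)·R2: [0, 0, 0]
R5 ← R5 + (2)·R2: [0, 0, 0]
Echelon form has 2 nonzero rows, so rank(B) = 2.
The column space has dimension equal to the rank: 2.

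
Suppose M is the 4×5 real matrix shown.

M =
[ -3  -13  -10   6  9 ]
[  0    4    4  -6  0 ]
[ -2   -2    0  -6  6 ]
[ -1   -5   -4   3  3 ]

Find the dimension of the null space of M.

3

Row reduce to echelon form.
R3 ← R3 − (2/3)·R1: [0, 20/3, 20/3, -10, 0]
R4 ← R4 − (1/3)·R1: [0, -2/3, -2/3, 1, 0]
R3 ← R3 − (5/3)·R2: [0, 0, 0, 0, 0]
R4 ← R4 + (1/6)·R2: [0, 0, 0, 0, 0]
2 nonzero rows, so rank(M) = 2.
M has 5 columns; by rank–nullity, nullity = 5 − 2 = 3.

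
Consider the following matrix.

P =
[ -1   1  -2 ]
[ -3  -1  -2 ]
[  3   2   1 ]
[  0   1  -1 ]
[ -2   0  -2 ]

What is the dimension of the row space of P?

2

Row reduce to echelon form.
R2 ← R2 − (3)·R1: [0, -4, 4]
R3 ← R3 + (3)·R1: [0, 5, -5]
R5 ← R5 − (2)·R1: [0, -2, 2]
R3 ← R3 + (5/4)·R2: [0, 0, 0]
R4 ← R4 + (1/4)·R2: [0, 0, 0]
R5 ← R5 − (1/2)·R2: [0, 0, 0]
Echelon form has 2 nonzero rows, so rank(P) = 2.
The row space has dimension equal to the rank: 2.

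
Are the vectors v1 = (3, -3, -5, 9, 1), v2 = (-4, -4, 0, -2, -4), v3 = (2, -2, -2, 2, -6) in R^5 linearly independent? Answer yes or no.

Form the matrix with these vectors as rows and row reduce.
R2 ← R2 + (4/3)·R1: [0, -8, -20/3, 10, -8/3]
R3 ← R3 − (2/3)·R1: [0, 0, 4/3, -4, -20/3]
3 nonzero rows, so the 3 vectors span a space of dimension 3.
Since 3 = 3, the vectors are linearly independent.

yes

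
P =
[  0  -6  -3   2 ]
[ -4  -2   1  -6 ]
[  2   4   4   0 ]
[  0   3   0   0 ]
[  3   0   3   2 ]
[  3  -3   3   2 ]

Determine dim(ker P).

Row reduce to echelon form.
Swap R1 ↔ R2
R3 ← R3 + (1/2)·R1: [0, 3, 9/2, -3]
R5 ← R5 + (3/4)·R1: [0, -3/2, 15/4, -5/2]
R6 ← R6 + (3/4)·R1: [0, -9/2, 15/4, -5/2]
R3 ← R3 + (1/2)·R2: [0, 0, 3, -2]
R4 ← R4 + (1/2)·R2: [0, 0, -3/2, 1]
R5 ← R5 − (1/4)·R2: [0, 0, 9/2, -3]
R6 ← R6 − (3/4)·R2: [0, 0, 6, -4]
R4 ← R4 + (1/2)·R3: [0, 0, 0, 0]
R5 ← R5 − (3/2)·R3: [0, 0, 0, 0]
R6 ← R6 − (2)·R3: [0, 0, 0, 0]
3 nonzero rows, so rank(P) = 3.
P has 4 columns; by rank–nullity, nullity = 4 − 3 = 1.

1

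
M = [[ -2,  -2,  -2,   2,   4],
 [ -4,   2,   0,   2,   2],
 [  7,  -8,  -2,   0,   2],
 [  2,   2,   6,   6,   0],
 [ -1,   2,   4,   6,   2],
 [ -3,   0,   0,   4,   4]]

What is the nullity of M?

2

Row reduce to echelon form.
R2 ← R2 − (2)·R1: [0, 6, 4, -2, -6]
R3 ← R3 + (7/2)·R1: [0, -15, -9, 7, 16]
R4 ← R4 + R1: [0, 0, 4, 8, 4]
R5 ← R5 − (1/2)·R1: [0, 3, 5, 5, 0]
R6 ← R6 − (3/2)·R1: [0, 3, 3, 1, -2]
R3 ← R3 + (5/2)·R2: [0, 0, 1, 2, 1]
R5 ← R5 − (1/2)·R2: [0, 0, 3, 6, 3]
R6 ← R6 − (1/2)·R2: [0, 0, 1, 2, 1]
R4 ← R4 − (4)·R3: [0, 0, 0, 0, 0]
R5 ← R5 − (3)·R3: [0, 0, 0, 0, 0]
R6 ← R6 − R3: [0, 0, 0, 0, 0]
3 nonzero rows, so rank(M) = 3.
M has 5 columns; by rank–nullity, nullity = 5 − 3 = 2.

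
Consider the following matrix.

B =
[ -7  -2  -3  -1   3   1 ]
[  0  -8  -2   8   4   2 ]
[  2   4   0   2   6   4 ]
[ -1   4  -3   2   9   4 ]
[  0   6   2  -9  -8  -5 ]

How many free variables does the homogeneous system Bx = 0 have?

Row reduce to echelon form.
R3 ← R3 + (2/7)·R1: [0, 24/7, -6/7, 12/7, 48/7, 30/7]
R4 ← R4 − (1/7)·R1: [0, 30/7, -18/7, 15/7, 60/7, 27/7]
R3 ← R3 + (3/7)·R2: [0, 0, -12/7, 36/7, 60/7, 36/7]
R4 ← R4 + (15/28)·R2: [0, 0, -51/14, 45/7, 75/7, 69/14]
R5 ← R5 + (3/4)·R2: [0, 0, 1/2, -3, -5, -7/2]
R4 ← R4 − (17/8)·R3: [0, 0, 0, -9/2, -15/2, -6]
R5 ← R5 + (7/24)·R3: [0, 0, 0, -3/2, -5/2, -2]
R5 ← R5 − (1/3)·R4: [0, 0, 0, 0, 0, 0]
4 nonzero rows, so rank(B) = 4.
B has 6 columns; by rank–nullity, nullity = 6 − 4 = 2.

2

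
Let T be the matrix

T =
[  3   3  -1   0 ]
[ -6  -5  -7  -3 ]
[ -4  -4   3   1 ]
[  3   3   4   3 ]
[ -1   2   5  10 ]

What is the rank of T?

Row reduce to echelon form.
R2 ← R2 + (2)·R1: [0, 1, -9, -3]
R3 ← R3 + (4/3)·R1: [0, 0, 5/3, 1]
R4 ← R4 − R1: [0, 0, 5, 3]
R5 ← R5 + (1/3)·R1: [0, 3, 14/3, 10]
R5 ← R5 − (3)·R2: [0, 0, 95/3, 19]
R4 ← R4 − (3)·R3: [0, 0, 0, 0]
R5 ← R5 − (19)·R3: [0, 0, 0, 0]
Echelon form has 3 nonzero rows, so rank(T) = 3.

3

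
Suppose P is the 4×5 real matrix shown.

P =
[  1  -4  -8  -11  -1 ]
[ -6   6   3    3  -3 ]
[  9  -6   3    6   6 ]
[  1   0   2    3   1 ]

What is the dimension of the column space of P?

2

Row reduce to echelon form.
R2 ← R2 + (6)·R1: [0, -18, -45, -63, -9]
R3 ← R3 − (9)·R1: [0, 30, 75, 105, 15]
R4 ← R4 − R1: [0, 4, 10, 14, 2]
R3 ← R3 + (5/3)·R2: [0, 0, 0, 0, 0]
R4 ← R4 + (2/9)·R2: [0, 0, 0, 0, 0]
Echelon form has 2 nonzero rows, so rank(P) = 2.
The column space has dimension equal to the rank: 2.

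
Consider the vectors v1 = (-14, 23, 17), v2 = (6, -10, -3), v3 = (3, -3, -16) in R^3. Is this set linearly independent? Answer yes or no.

yes

Form the matrix with these vectors as rows and row reduce.
R2 ← R2 + (3/7)·R1: [0, -1/7, 30/7]
R3 ← R3 + (3/14)·R1: [0, 27/14, -173/14]
R3 ← R3 + (27/2)·R2: [0, 0, 91/2]
3 nonzero rows, so the 3 vectors span a space of dimension 3.
Since 3 = 3, the vectors are linearly independent.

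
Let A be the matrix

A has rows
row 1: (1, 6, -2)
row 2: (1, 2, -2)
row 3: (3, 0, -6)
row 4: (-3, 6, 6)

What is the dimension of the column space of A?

2

Row reduce to echelon form.
R2 ← R2 − R1: [0, -4, 0]
R3 ← R3 − (3)·R1: [0, -18, 0]
R4 ← R4 + (3)·R1: [0, 24, 0]
R3 ← R3 − (9/2)·R2: [0, 0, 0]
R4 ← R4 + (6)·R2: [0, 0, 0]
Echelon form has 2 nonzero rows, so rank(A) = 2.
The column space has dimension equal to the rank: 2.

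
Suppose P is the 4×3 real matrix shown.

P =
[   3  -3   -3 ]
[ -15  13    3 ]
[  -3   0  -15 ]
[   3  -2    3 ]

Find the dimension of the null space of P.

Row reduce to echelon form.
R2 ← R2 + (5)·R1: [0, -2, -12]
R3 ← R3 + R1: [0, -3, -18]
R4 ← R4 − R1: [0, 1, 6]
R3 ← R3 − (3/2)·R2: [0, 0, 0]
R4 ← R4 + (1/2)·R2: [0, 0, 0]
2 nonzero rows, so rank(P) = 2.
P has 3 columns; by rank–nullity, nullity = 3 − 2 = 1.

1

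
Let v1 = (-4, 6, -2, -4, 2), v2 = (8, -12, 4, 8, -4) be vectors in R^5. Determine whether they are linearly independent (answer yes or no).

Form the matrix with these vectors as rows and row reduce.
R2 ← R2 + (2)·R1: [0, 0, 0, 0, 0]
1 nonzero row, so the 2 vectors span a space of dimension 1.
Since 1 < 2, the vectors are linearly dependent.

no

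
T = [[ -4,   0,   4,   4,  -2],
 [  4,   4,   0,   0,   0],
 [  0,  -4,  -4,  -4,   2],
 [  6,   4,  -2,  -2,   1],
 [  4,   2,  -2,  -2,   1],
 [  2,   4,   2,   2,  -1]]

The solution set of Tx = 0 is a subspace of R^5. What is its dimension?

3

Row reduce to echelon form.
R2 ← R2 + R1: [0, 4, 4, 4, -2]
R4 ← R4 + (3/2)·R1: [0, 4, 4, 4, -2]
R5 ← R5 + R1: [0, 2, 2, 2, -1]
R6 ← R6 + (1/2)·R1: [0, 4, 4, 4, -2]
R3 ← R3 + R2: [0, 0, 0, 0, 0]
R4 ← R4 − R2: [0, 0, 0, 0, 0]
R5 ← R5 − (1/2)·R2: [0, 0, 0, 0, 0]
R6 ← R6 − R2: [0, 0, 0, 0, 0]
2 nonzero rows, so rank(T) = 2.
T has 5 columns; by rank–nullity, nullity = 5 − 2 = 3.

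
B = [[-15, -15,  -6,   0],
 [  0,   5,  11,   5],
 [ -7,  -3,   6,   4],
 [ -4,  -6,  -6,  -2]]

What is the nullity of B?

Row reduce to echelon form.
R3 ← R3 − (7/15)·R1: [0, 4, 44/5, 4]
R4 ← R4 − (4/15)·R1: [0, -2, -22/5, -2]
R3 ← R3 − (4/5)·R2: [0, 0, 0, 0]
R4 ← R4 + (2/5)·R2: [0, 0, 0, 0]
2 nonzero rows, so rank(B) = 2.
B has 4 columns; by rank–nullity, nullity = 4 − 2 = 2.

2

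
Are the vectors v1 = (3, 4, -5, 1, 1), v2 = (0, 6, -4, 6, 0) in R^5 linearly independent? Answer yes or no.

Form the matrix with these vectors as rows and row reduce.
2 nonzero rows, so the 2 vectors span a space of dimension 2.
Since 2 = 2, the vectors are linearly independent.

yes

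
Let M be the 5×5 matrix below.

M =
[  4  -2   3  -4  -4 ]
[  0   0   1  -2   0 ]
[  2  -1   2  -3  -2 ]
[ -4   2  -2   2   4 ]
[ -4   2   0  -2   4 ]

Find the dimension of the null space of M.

Row reduce to echelon form.
R3 ← R3 − (1/2)·R1: [0, 0, 1/2, -1, 0]
R4 ← R4 + R1: [0, 0, 1, -2, 0]
R5 ← R5 + R1: [0, 0, 3, -6, 0]
R3 ← R3 − (1/2)·R2: [0, 0, 0, 0, 0]
R4 ← R4 − R2: [0, 0, 0, 0, 0]
R5 ← R5 − (3)·R2: [0, 0, 0, 0, 0]
2 nonzero rows, so rank(M) = 2.
M has 5 columns; by rank–nullity, nullity = 5 − 2 = 3.

3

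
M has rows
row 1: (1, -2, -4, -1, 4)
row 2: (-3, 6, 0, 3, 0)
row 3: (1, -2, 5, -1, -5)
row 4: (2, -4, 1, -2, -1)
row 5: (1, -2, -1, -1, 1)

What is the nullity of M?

Row reduce to echelon form.
R2 ← R2 + (3)·R1: [0, 0, -12, 0, 12]
R3 ← R3 − R1: [0, 0, 9, 0, -9]
R4 ← R4 − (2)·R1: [0, 0, 9, 0, -9]
R5 ← R5 − R1: [0, 0, 3, 0, -3]
R3 ← R3 + (3/4)·R2: [0, 0, 0, 0, 0]
R4 ← R4 + (3/4)·R2: [0, 0, 0, 0, 0]
R5 ← R5 + (1/4)·R2: [0, 0, 0, 0, 0]
2 nonzero rows, so rank(M) = 2.
M has 5 columns; by rank–nullity, nullity = 5 − 2 = 3.

3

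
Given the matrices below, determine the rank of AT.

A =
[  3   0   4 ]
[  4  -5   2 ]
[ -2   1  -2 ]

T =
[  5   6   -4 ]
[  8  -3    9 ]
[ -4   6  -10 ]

First compute AT:
[[ -1,  42, -52],
 [-28,  51, -81],
 [  6, -27,  37]]
Now row reduce the product.
R2 ← R2 − (28)·R1: [0, -1125, 1375]
R3 ← R3 + (6)·R1: [0, 225, -275]
R3 ← R3 + (1/5)·R2: [0, 0, 0]
2 nonzero rows, so rank(AT) = 2.

2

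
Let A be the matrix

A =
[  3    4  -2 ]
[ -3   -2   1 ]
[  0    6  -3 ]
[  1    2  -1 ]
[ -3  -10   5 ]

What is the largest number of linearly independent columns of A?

2

Row reduce to echelon form.
R2 ← R2 + R1: [0, 2, -1]
R4 ← R4 − (1/3)·R1: [0, 2/3, -1/3]
R5 ← R5 + R1: [0, -6, 3]
R3 ← R3 − (3)·R2: [0, 0, 0]
R4 ← R4 − (1/3)·R2: [0, 0, 0]
R5 ← R5 + (3)·R2: [0, 0, 0]
Echelon form has 2 nonzero rows, so rank(A) = 2.
The rank gives the maximum number of linearly independent columns: 2.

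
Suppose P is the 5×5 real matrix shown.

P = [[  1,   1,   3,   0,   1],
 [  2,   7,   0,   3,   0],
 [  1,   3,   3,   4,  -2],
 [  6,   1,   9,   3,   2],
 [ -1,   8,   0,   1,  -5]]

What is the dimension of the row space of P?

5

Row reduce to echelon form.
R2 ← R2 − (2)·R1: [0, 5, -6, 3, -2]
R3 ← R3 − R1: [0, 2, 0, 4, -3]
R4 ← R4 − (6)·R1: [0, -5, -9, 3, -4]
R5 ← R5 + R1: [0, 9, 3, 1, -4]
R3 ← R3 − (2/5)·R2: [0, 0, 12/5, 14/5, -11/5]
R4 ← R4 + R2: [0, 0, -15, 6, -6]
R5 ← R5 − (9/5)·R2: [0, 0, 69/5, -22/5, -2/5]
R4 ← R4 + (25/4)·R3: [0, 0, 0, 47/2, -79/4]
R5 ← R5 − (23/4)·R3: [0, 0, 0, -41/2, 49/4]
R5 ← R5 + (41/47)·R4: [0, 0, 0, 0, -234/47]
Echelon form has 5 nonzero rows, so rank(P) = 5.
The row space has dimension equal to the rank: 5.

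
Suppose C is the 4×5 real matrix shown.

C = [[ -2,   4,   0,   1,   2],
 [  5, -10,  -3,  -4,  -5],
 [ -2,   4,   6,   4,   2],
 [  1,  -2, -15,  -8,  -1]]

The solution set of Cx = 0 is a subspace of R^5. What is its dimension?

Row reduce to echelon form.
R2 ← R2 + (5/2)·R1: [0, 0, -3, -3/2, 0]
R3 ← R3 − R1: [0, 0, 6, 3, 0]
R4 ← R4 + (1/2)·R1: [0, 0, -15, -15/2, 0]
R3 ← R3 + (2)·R2: [0, 0, 0, 0, 0]
R4 ← R4 − (5)·R2: [0, 0, 0, 0, 0]
2 nonzero rows, so rank(C) = 2.
C has 5 columns; by rank–nullity, nullity = 5 − 2 = 3.

3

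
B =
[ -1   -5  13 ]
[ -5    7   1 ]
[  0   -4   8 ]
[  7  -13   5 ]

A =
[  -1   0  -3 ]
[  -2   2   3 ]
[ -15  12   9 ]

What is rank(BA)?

First compute BA:
[[-184, 146, 105],
 [-24,  26,  45],
 [-112,  88,  60],
 [-56,  34, -15]]
Now row reduce the product.
R2 ← R2 − (3/23)·R1: [0, 160/23, 720/23]
R3 ← R3 − (14/23)·R1: [0, -20/23, -90/23]
R4 ← R4 − (7/23)·R1: [0, -240/23, -1080/23]
R3 ← R3 + (1/8)·R2: [0, 0, 0]
R4 ← R4 + (3/2)·R2: [0, 0, 0]
2 nonzero rows, so rank(BA) = 2.

2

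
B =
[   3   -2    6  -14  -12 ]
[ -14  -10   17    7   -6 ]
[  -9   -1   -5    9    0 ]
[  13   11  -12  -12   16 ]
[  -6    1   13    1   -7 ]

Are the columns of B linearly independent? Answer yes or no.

yes

Row reduce B to echelon form.
R2 ← R2 + (14/3)·R1: [0, -58/3, 45, -175/3, -62]
R3 ← R3 + (3)·R1: [0, -7, 13, -33, -36]
R4 ← R4 − (13/3)·R1: [0, 59/3, -38, 146/3, 68]
R5 ← R5 + (2)·R1: [0, -3, 25, -27, -31]
R3 ← R3 − (21/58)·R2: [0, 0, -191/58, -689/58, -393/29]
R4 ← R4 + (59/58)·R2: [0, 0, 451/58, -619/58, 143/29]
R5 ← R5 − (9/58)·R2: [0, 0, 1045/58, -1041/58, -620/29]
R4 ← R4 + (451/191)·R3: [0, 0, 0, -7396/191, -5170/191]
R5 ← R5 + (1045/191)·R3: [0, 0, 0, -15842/191, -18245/191]
R5 ← R5 − (7921/3698)·R4: [0, 0, 0, 0, -69420/1849]
5 pivots among 5 columns.
Every column is a pivot column, so the columns are linearly independent.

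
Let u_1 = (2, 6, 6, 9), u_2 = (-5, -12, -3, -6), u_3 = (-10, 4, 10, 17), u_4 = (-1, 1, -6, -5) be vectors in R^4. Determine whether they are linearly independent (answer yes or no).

yes

Form the matrix with these vectors as rows and row reduce.
R2 ← R2 + (5/2)·R1: [0, 3, 12, 33/2]
R3 ← R3 + (5)·R1: [0, 34, 40, 62]
R4 ← R4 + (1/2)·R1: [0, 4, -3, -1/2]
R3 ← R3 − (34/3)·R2: [0, 0, -96, -125]
R4 ← R4 − (4/3)·R2: [0, 0, -19, -45/2]
R4 ← R4 − (19/96)·R3: [0, 0, 0, 215/96]
4 nonzero rows, so the 4 vectors span a space of dimension 4.
Since 4 = 4, the vectors are linearly independent.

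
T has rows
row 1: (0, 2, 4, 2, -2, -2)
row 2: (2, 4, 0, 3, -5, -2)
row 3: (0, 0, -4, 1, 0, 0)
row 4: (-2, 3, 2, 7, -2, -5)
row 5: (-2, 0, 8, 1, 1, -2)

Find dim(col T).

Row reduce to echelon form.
Swap R1 ↔ R2
R4 ← R4 + R1: [0, 7, 2, 10, -7, -7]
R5 ← R5 + R1: [0, 4, 8, 4, -4, -4]
R4 ← R4 − (7/2)·R2: [0, 0, -12, 3, 0, 0]
R5 ← R5 − (2)·R2: [0, 0, 0, 0, 0, 0]
R4 ← R4 − (3)·R3: [0, 0, 0, 0, 0, 0]
Echelon form has 3 nonzero rows, so rank(T) = 3.
The column space has dimension equal to the rank: 3.

3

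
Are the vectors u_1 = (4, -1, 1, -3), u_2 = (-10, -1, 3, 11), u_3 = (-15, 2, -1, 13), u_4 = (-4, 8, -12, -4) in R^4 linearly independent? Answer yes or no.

no

Form the matrix with these vectors as rows and row reduce.
R2 ← R2 + (5/2)·R1: [0, -7/2, 11/2, 7/2]
R3 ← R3 + (15/4)·R1: [0, -7/4, 11/4, 7/4]
R4 ← R4 + R1: [0, 7, -11, -7]
R3 ← R3 − (1/2)·R2: [0, 0, 0, 0]
R4 ← R4 + (2)·R2: [0, 0, 0, 0]
2 nonzero rows, so the 4 vectors span a space of dimension 2.
Since 2 < 4, the vectors are linearly dependent.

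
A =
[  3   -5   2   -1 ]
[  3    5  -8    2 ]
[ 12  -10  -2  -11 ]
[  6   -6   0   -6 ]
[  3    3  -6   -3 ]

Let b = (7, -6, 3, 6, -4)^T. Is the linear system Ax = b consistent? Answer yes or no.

Row reduce the augmented matrix [A | b].
R2 ← R2 − R1: [0, 10, -10, 3, -13]
R3 ← R3 − (4)·R1: [0, 10, -10, -7, -25]
R4 ← R4 − (2)·R1: [0, 4, -4, -4, -8]
R5 ← R5 − R1: [0, 8, -8, -2, -11]
R3 ← R3 − R2: [0, 0, 0, -10, -12]
R4 ← R4 − (2/5)·R2: [0, 0, 0, -26/5, -14/5]
R5 ← R5 − (4/5)·R2: [0, 0, 0, -22/5, -3/5]
R4 ← R4 − (13/25)·R3: [0, 0, 0, 0, 86/25]
R5 ← R5 − (11/25)·R3: [0, 0, 0, 0, 117/25]
R5 ← R5 − (117/86)·R4: [0, 0, 0, 0, 0]
The echelon form has 4 nonzero rows; the last pivot sits in the augmented column, so rank(A) = 3 but rank([A|b]) = 4.
Since the ranks differ, the system is inconsistent.

no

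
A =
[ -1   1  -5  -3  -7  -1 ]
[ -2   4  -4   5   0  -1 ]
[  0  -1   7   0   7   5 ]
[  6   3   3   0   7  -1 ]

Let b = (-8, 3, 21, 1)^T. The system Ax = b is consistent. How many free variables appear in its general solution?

Row reduce the augmented matrix [A | b].
R2 ← R2 − (2)·R1: [0, 2, 6, 11, 14, 1, 19]
R4 ← R4 + (6)·R1: [0, 9, -27, -18, -35, -7, -47]
R3 ← R3 + (1/2)·R2: [0, 0, 10, 11/2, 14, 11/2, 61/2]
R4 ← R4 − (9/2)·R2: [0, 0, -54, -135/2, -98, -23/2, -265/2]
R4 ← R4 + (27/5)·R3: [0, 0, 0, -189/5, -112/5, 91/5, 161/5]
The echelon form has 4 nonzero rows, and every pivot lies in the first 6 columns, so rank(A) = rank([A|b]) = 4.
The system is consistent.
Free variables = (unknowns) − (rank) = 6 − 4 = 2.

2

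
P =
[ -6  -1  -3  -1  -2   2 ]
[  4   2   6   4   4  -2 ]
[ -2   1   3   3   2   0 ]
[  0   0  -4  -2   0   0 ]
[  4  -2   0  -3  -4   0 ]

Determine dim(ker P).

3

Row reduce to echelon form.
R2 ← R2 + (2/3)·R1: [0, 4/3, 4, 10/3, 8/3, -2/3]
R3 ← R3 − (1/3)·R1: [0, 4/3, 4, 10/3, 8/3, -2/3]
R5 ← R5 + (2/3)·R1: [0, -8/3, -2, -11/3, -16/3, 4/3]
R3 ← R3 − R2: [0, 0, 0, 0, 0, 0]
R5 ← R5 + (2)·R2: [0, 0, 6, 3, 0, 0]
Swap R3 ↔ R4
R5 ← R5 + (3/2)·R3: [0, 0, 0, 0, 0, 0]
3 nonzero rows, so rank(P) = 3.
P has 6 columns; by rank–nullity, nullity = 6 − 3 = 3.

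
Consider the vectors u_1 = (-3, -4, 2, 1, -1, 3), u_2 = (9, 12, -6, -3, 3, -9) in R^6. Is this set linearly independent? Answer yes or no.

no

Form the matrix with these vectors as rows and row reduce.
R2 ← R2 + (3)·R1: [0, 0, 0, 0, 0, 0]
1 nonzero row, so the 2 vectors span a space of dimension 1.
Since 1 < 2, the vectors are linearly dependent.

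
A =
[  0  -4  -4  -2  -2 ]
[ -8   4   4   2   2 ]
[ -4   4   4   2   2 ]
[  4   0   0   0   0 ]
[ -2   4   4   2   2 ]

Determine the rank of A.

2

Row reduce to echelon form.
Swap R1 ↔ R2
R3 ← R3 − (1/2)·R1: [0, 2, 2, 1, 1]
R4 ← R4 + (1/2)·R1: [0, 2, 2, 1, 1]
R5 ← R5 − (1/4)·R1: [0, 3, 3, 3/2, 3/2]
R3 ← R3 + (1/2)·R2: [0, 0, 0, 0, 0]
R4 ← R4 + (1/2)·R2: [0, 0, 0, 0, 0]
R5 ← R5 + (3/4)·R2: [0, 0, 0, 0, 0]
Echelon form has 2 nonzero rows, so rank(A) = 2.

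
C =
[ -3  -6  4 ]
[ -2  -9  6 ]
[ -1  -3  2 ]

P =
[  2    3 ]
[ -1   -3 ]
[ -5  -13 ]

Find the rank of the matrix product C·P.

2

First compute CP:
[[-20, -43],
 [-25, -57],
 [ -9, -20]]
Now row reduce the product.
R2 ← R2 − (5/4)·R1: [0, -13/4]
R3 ← R3 − (9/20)·R1: [0, -13/20]
R3 ← R3 − (1/5)·R2: [0, 0]
2 nonzero rows, so rank(CP) = 2.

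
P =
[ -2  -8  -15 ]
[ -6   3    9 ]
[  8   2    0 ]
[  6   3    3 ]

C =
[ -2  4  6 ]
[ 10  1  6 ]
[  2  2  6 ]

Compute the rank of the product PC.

2

First compute PC:
[[-106, -46, -150],
 [ 60,  -3,  36],
 [  4,  34,  60],
 [ 24,  33,  72]]
Now row reduce the product.
R2 ← R2 + (30/53)·R1: [0, -1539/53, -2592/53]
R3 ← R3 + (2/53)·R1: [0, 1710/53, 2880/53]
R4 ← R4 + (12/53)·R1: [0, 1197/53, 2016/53]
R3 ← R3 + (10/9)·R2: [0, 0, 0]
R4 ← R4 + (7/9)·R2: [0, 0, 0]
2 nonzero rows, so rank(PC) = 2.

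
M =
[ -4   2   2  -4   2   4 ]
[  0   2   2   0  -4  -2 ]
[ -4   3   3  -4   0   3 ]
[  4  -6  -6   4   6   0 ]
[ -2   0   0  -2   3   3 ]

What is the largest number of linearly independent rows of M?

Row reduce to echelon form.
R3 ← R3 − R1: [0, 1, 1, 0, -2, -1]
R4 ← R4 + R1: [0, -4, -4, 0, 8, 4]
R5 ← R5 − (1/2)·R1: [0, -1, -1, 0, 2, 1]
R3 ← R3 − (1/2)·R2: [0, 0, 0, 0, 0, 0]
R4 ← R4 + (2)·R2: [0, 0, 0, 0, 0, 0]
R5 ← R5 + (1/2)·R2: [0, 0, 0, 0, 0, 0]
Echelon form has 2 nonzero rows, so rank(M) = 2.
The rank gives the maximum number of linearly independent rows: 2.

2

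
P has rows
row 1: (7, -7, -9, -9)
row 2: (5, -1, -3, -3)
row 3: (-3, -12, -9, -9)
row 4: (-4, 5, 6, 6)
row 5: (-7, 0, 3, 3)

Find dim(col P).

2

Row reduce to echelon form.
R2 ← R2 − (5/7)·R1: [0, 4, 24/7, 24/7]
R3 ← R3 + (3/7)·R1: [0, -15, -90/7, -90/7]
R4 ← R4 + (4/7)·R1: [0, 1, 6/7, 6/7]
R5 ← R5 + R1: [0, -7, -6, -6]
R3 ← R3 + (15/4)·R2: [0, 0, 0, 0]
R4 ← R4 − (1/4)·R2: [0, 0, 0, 0]
R5 ← R5 + (7/4)·R2: [0, 0, 0, 0]
Echelon form has 2 nonzero rows, so rank(P) = 2.
The column space has dimension equal to the rank: 2.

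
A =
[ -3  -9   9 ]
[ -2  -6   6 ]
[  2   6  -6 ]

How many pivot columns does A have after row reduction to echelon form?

1

Row reduce to echelon form.
R2 ← R2 − (2/3)·R1: [0, 0, 0]
R3 ← R3 + (2/3)·R1: [0, 0, 0]
Echelon form has 1 nonzero row, so rank(A) = 1.
Each nonzero row contributes one pivot column: 1 pivot columns.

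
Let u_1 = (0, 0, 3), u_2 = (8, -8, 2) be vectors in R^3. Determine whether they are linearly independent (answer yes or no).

Form the matrix with these vectors as rows and row reduce.
Swap R1 ↔ R2
2 nonzero rows, so the 2 vectors span a space of dimension 2.
Since 2 = 2, the vectors are linearly independent.

yes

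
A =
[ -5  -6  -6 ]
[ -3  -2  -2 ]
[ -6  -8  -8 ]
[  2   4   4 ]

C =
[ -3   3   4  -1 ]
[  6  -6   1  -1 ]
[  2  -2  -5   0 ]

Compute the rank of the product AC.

First compute AC:
[[-33,  33,   4,  11],
 [ -7,   7,  -4,   5],
 [-46,  46,   8,  14],
 [ 26, -26,  -8,  -6]]
Now row reduce the product.
R2 ← R2 − (7/33)·R1: [0, 0, -160/33, 8/3]
R3 ← R3 − (46/33)·R1: [0, 0, 80/33, -4/3]
R4 ← R4 + (26/33)·R1: [0, 0, -160/33, 8/3]
R3 ← R3 + (1/2)·R2: [0, 0, 0, 0]
R4 ← R4 − R2: [0, 0, 0, 0]
2 nonzero rows, so rank(AC) = 2.

2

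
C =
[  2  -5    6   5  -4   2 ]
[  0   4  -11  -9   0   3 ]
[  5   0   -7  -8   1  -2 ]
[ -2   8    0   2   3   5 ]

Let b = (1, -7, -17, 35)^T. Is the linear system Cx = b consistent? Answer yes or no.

Row reduce the augmented matrix [C | b].
R3 ← R3 − (5/2)·R1: [0, 25/2, -22, -41/2, 11, -7, -39/2]
R4 ← R4 + R1: [0, 3, 6, 7, -1, 7, 36]
R3 ← R3 − (25/8)·R2: [0, 0, 99/8, 61/8, 11, -131/8, 19/8]
R4 ← R4 − (3/4)·R2: [0, 0, 57/4, 55/4, -1, 19/4, 165/4]
R4 ← R4 − (38/33)·R3: [0, 0, 0, 164/33, -41/3, 779/33, 1271/33]
The echelon form has 4 nonzero rows, and every pivot lies in the first 6 columns, so rank(C) = rank([C|b]) = 4.
The system is consistent.

yes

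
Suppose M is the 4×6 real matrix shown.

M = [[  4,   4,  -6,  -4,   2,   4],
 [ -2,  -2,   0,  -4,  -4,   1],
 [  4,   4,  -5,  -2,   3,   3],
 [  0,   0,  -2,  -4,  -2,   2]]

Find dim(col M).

2

Row reduce to echelon form.
R2 ← R2 + (1/2)·R1: [0, 0, -3, -6, -3, 3]
R3 ← R3 − R1: [0, 0, 1, 2, 1, -1]
R3 ← R3 + (1/3)·R2: [0, 0, 0, 0, 0, 0]
R4 ← R4 − (2/3)·R2: [0, 0, 0, 0, 0, 0]
Echelon form has 2 nonzero rows, so rank(M) = 2.
The column space has dimension equal to the rank: 2.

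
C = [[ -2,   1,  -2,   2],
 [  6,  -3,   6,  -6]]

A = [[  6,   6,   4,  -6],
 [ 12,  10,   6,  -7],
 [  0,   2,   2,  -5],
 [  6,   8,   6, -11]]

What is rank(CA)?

First compute CA:
[[ 12,  10,   6,  -7],
 [-36, -30, -18,  21]]
Now row reduce the product.
R2 ← R2 + (3)·R1: [0, 0, 0, 0]
1 nonzero row, so rank(CA) = 1.

1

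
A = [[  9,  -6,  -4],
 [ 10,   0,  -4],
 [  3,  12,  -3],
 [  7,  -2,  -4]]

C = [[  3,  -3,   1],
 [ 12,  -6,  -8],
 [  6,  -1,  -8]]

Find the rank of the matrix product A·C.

First compute AC:
[[-69,  13,  89],
 [  6, -26,  42],
 [135, -78, -69],
 [-27,  -5,  55]]
Now row reduce the product.
R2 ← R2 + (2/23)·R1: [0, -572/23, 1144/23]
R3 ← R3 + (45/23)·R1: [0, -1209/23, 2418/23]
R4 ← R4 − (9/23)·R1: [0, -232/23, 464/23]
R3 ← R3 − (93/44)·R2: [0, 0, 0]
R4 ← R4 − (58/143)·R2: [0, 0, 0]
2 nonzero rows, so rank(AC) = 2.

2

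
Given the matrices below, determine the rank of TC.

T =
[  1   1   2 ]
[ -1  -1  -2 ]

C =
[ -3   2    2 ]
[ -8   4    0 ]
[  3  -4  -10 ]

1

First compute TC:
[[ -5,  -2, -18],
 [  5,   2,  18]]
Now row reduce the product.
R2 ← R2 + R1: [0, 0, 0]
1 nonzero row, so rank(TC) = 1.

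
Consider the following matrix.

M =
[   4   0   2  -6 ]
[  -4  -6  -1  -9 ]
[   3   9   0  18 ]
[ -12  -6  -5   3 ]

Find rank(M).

Row reduce to echelon form.
R2 ← R2 + R1: [0, -6, 1, -15]
R3 ← R3 − (3/4)·R1: [0, 9, -3/2, 45/2]
R4 ← R4 + (3)·R1: [0, -6, 1, -15]
R3 ← R3 + (3/2)·R2: [0, 0, 0, 0]
R4 ← R4 − R2: [0, 0, 0, 0]
Echelon form has 2 nonzero rows, so rank(M) = 2.

2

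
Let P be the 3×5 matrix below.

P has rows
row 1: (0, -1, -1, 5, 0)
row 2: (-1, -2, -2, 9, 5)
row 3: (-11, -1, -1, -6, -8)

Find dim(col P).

3

Row reduce to echelon form.
Swap R1 ↔ R2
R3 ← R3 − (11)·R1: [0, 21, 21, -105, -63]
R3 ← R3 + (21)·R2: [0, 0, 0, 0, -63]
Echelon form has 3 nonzero rows, so rank(P) = 3.
The column space has dimension equal to the rank: 3.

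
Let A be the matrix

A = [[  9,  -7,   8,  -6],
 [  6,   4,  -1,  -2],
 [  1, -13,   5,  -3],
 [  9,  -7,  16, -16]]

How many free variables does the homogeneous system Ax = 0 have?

Row reduce to echelon form.
R2 ← R2 − (2/3)·R1: [0, 26/3, -19/3, 2]
R3 ← R3 − (1/9)·R1: [0, -110/9, 37/9, -7/3]
R4 ← R4 − R1: [0, 0, 8, -10]
R3 ← R3 + (55/39)·R2: [0, 0, -188/39, 19/39]
R4 ← R4 + (78/47)·R3: [0, 0, 0, -432/47]
4 nonzero rows, so rank(A) = 4.
A has 4 columns; by rank–nullity, nullity = 4 − 4 = 0.

0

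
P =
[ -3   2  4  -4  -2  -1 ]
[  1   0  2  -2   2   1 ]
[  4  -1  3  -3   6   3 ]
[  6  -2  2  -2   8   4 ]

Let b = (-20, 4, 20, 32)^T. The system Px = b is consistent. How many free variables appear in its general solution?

Row reduce the augmented matrix [P | b].
R2 ← R2 + (1/3)·R1: [0, 2/3, 10/3, -10/3, 4/3, 2/3, -8/3]
R3 ← R3 + (4/3)·R1: [0, 5/3, 25/3, -25/3, 10/3, 5/3, -20/3]
R4 ← R4 + (2)·R1: [0, 2, 10, -10, 4, 2, -8]
R3 ← R3 − (5/2)·R2: [0, 0, 0, 0, 0, 0, 0]
R4 ← R4 − (3)·R2: [0, 0, 0, 0, 0, 0, 0]
The echelon form has 2 nonzero rows, and every pivot lies in the first 6 columns, so rank(P) = rank([P|b]) = 2.
The system is consistent.
Free variables = (unknowns) − (rank) = 6 − 2 = 4.

4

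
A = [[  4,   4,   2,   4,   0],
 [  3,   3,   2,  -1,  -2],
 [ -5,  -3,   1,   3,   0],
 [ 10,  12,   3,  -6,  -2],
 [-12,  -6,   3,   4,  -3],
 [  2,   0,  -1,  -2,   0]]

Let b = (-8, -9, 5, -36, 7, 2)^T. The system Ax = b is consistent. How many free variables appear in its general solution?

Row reduce the augmented matrix [A | b].
R2 ← R2 − (3/4)·R1: [0, 0, 1/2, -4, -2, -3]
R3 ← R3 + (5/4)·R1: [0, 2, 7/2, 8, 0, -5]
R4 ← R4 − (5/2)·R1: [0, 2, -2, -16, -2, -16]
R5 ← R5 + (3)·R1: [0, 6, 9, 16, -3, -17]
R6 ← R6 − (1/2)·R1: [0, -2, -2, -4, 0, 6]
Swap R2 ↔ R3
R4 ← R4 − R2: [0, 0, -11/2, -24, -2, -11]
R5 ← R5 − (3)·R2: [0, 0, -3/2, -8, -3, -2]
R6 ← R6 + R2: [0, 0, 3/2, 4, 0, 1]
R4 ← R4 + (11)·R3: [0, 0, 0, -68, -24, -44]
R5 ← R5 + (3)·R3: [0, 0, 0, -20, -9, -11]
R6 ← R6 − (3)·R3: [0, 0, 0, 16, 6, 10]
R5 ← R5 − (5/17)·R4: [0, 0, 0, 0, -33/17, 33/17]
R6 ← R6 + (4/17)·R4: [0, 0, 0, 0, 6/17, -6/17]
R6 ← R6 + (2/11)·R5: [0, 0, 0, 0, 0, 0]
The echelon form has 5 nonzero rows, and every pivot lies in the first 5 columns, so rank(A) = rank([A|b]) = 5.
The system is consistent.
Free variables = (unknowns) − (rank) = 5 − 5 = 0.

0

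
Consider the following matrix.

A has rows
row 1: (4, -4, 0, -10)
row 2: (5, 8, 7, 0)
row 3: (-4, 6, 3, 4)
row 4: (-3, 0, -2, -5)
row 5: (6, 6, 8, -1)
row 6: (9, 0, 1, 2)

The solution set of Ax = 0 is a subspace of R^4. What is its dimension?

Row reduce to echelon form.
R2 ← R2 − (5/4)·R1: [0, 13, 7, 25/2]
R3 ← R3 + R1: [0, 2, 3, -6]
R4 ← R4 + (3/4)·R1: [0, -3, -2, -25/2]
R5 ← R5 − (3/2)·R1: [0, 12, 8, 14]
R6 ← R6 − (9/4)·R1: [0, 9, 1, 49/2]
R3 ← R3 − (2/13)·R2: [0, 0, 25/13, -103/13]
R4 ← R4 + (3/13)·R2: [0, 0, -5/13, -125/13]
R5 ← R5 − (12/13)·R2: [0, 0, 20/13, 32/13]
R6 ← R6 − (9/13)·R2: [0, 0, -50/13, 206/13]
R4 ← R4 + (1/5)·R3: [0, 0, 0, -56/5]
R5 ← R5 − (4/5)·R3: [0, 0, 0, 44/5]
R6 ← R6 + (2)·R3: [0, 0, 0, 0]
R5 ← R5 + (11/14)·R4: [0, 0, 0, 0]
4 nonzero rows, so rank(A) = 4.
A has 4 columns; by rank–nullity, nullity = 4 − 4 = 0.

0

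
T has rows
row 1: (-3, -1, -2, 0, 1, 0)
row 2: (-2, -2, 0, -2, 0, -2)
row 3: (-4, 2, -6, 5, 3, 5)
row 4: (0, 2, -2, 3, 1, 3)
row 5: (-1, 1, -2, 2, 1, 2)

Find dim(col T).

2

Row reduce to echelon form.
R2 ← R2 − (2/3)·R1: [0, -4/3, 4/3, -2, -2/3, -2]
R3 ← R3 − (4/3)·R1: [0, 10/3, -10/3, 5, 5/3, 5]
R5 ← R5 − (1/3)·R1: [0, 4/3, -4/3, 2, 2/3, 2]
R3 ← R3 + (5/2)·R2: [0, 0, 0, 0, 0, 0]
R4 ← R4 + (3/2)·R2: [0, 0, 0, 0, 0, 0]
R5 ← R5 + R2: [0, 0, 0, 0, 0, 0]
Echelon form has 2 nonzero rows, so rank(T) = 2.
The column space has dimension equal to the rank: 2.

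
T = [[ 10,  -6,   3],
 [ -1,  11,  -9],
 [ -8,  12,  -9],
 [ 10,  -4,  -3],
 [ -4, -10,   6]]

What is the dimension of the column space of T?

Row reduce to echelon form.
R2 ← R2 + (1/10)·R1: [0, 52/5, -87/10]
R3 ← R3 + (4/5)·R1: [0, 36/5, -33/5]
R4 ← R4 − R1: [0, 2, -6]
R5 ← R5 + (2/5)·R1: [0, -62/5, 36/5]
R3 ← R3 − (9/13)·R2: [0, 0, -15/26]
R4 ← R4 − (5/26)·R2: [0, 0, -225/52]
R5 ← R5 + (31/26)·R2: [0, 0, -165/52]
R4 ← R4 − (15/2)·R3: [0, 0, 0]
R5 ← R5 − (11/2)·R3: [0, 0, 0]
Echelon form has 3 nonzero rows, so rank(T) = 3.
The column space has dimension equal to the rank: 3.

3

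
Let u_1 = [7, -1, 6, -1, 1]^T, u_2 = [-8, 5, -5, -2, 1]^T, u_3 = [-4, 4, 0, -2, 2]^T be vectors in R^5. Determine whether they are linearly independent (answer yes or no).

Form the matrix with these vectors as rows and row reduce.
R2 ← R2 + (8/7)·R1: [0, 27/7, 13/7, -22/7, 15/7]
R3 ← R3 + (4/7)·R1: [0, 24/7, 24/7, -18/7, 18/7]
R3 ← R3 − (8/9)·R2: [0, 0, 16/9, 2/9, 2/3]
3 nonzero rows, so the 3 vectors span a space of dimension 3.
Since 3 = 3, the vectors are linearly independent.

yes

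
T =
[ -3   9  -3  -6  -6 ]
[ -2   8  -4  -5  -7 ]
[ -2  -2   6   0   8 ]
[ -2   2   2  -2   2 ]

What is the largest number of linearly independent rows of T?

Row reduce to echelon form.
R2 ← R2 − (2/3)·R1: [0, 2, -2, -1, -3]
R3 ← R3 − (2/3)·R1: [0, -8, 8, 4, 12]
R4 ← R4 − (2/3)·R1: [0, -4, 4, 2, 6]
R3 ← R3 + (4)·R2: [0, 0, 0, 0, 0]
R4 ← R4 + (2)·R2: [0, 0, 0, 0, 0]
Echelon form has 2 nonzero rows, so rank(T) = 2.
The rank gives the maximum number of linearly independent rows: 2.

2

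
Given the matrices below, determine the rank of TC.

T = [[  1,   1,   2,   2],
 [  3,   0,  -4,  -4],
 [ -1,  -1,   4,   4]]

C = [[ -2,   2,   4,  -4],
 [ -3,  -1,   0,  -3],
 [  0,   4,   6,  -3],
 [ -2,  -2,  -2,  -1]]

First compute TC:
[[ -9,   5,  12, -15],
 [  2,  -2,  -4,   4],
 [ -3,   7,  12,  -9]]
Now row reduce the product.
R2 ← R2 + (2/9)·R1: [0, -8/9, -4/3, 2/3]
R3 ← R3 − (1/3)·R1: [0, 16/3, 8, -4]
R3 ← R3 + (6)·R2: [0, 0, 0, 0]
2 nonzero rows, so rank(TC) = 2.

2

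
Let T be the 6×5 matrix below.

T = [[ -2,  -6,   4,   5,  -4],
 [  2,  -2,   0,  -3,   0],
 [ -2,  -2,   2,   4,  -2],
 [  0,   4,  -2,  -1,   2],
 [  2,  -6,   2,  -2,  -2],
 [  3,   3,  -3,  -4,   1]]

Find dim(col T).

Row reduce to echelon form.
R2 ← R2 + R1: [0, -8, 4, 2, -4]
R3 ← R3 − R1: [0, 4, -2, -1, 2]
R5 ← R5 + R1: [0, -12, 6, 3, -6]
R6 ← R6 + (3/2)·R1: [0, -6, 3, 7/2, -5]
R3 ← R3 + (1/2)·R2: [0, 0, 0, 0, 0]
R4 ← R4 + (1/2)·R2: [0, 0, 0, 0, 0]
R5 ← R5 − (3/2)·R2: [0, 0, 0, 0, 0]
R6 ← R6 − (3/4)·R2: [0, 0, 0, 2, -2]
Swap R3 ↔ R6
Echelon form has 3 nonzero rows, so rank(T) = 3.
The column space has dimension equal to the rank: 3.

3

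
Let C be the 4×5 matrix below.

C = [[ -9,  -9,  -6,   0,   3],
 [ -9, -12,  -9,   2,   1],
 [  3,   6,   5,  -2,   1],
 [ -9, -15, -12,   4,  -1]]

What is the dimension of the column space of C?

2

Row reduce to echelon form.
R2 ← R2 − R1: [0, -3, -3, 2, -2]
R3 ← R3 + (1/3)·R1: [0, 3, 3, -2, 2]
R4 ← R4 − R1: [0, -6, -6, 4, -4]
R3 ← R3 + R2: [0, 0, 0, 0, 0]
R4 ← R4 − (2)·R2: [0, 0, 0, 0, 0]
Echelon form has 2 nonzero rows, so rank(C) = 2.
The column space has dimension equal to the rank: 2.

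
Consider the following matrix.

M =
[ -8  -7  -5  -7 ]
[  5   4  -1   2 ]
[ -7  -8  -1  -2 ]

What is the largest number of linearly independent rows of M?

3

Row reduce to echelon form.
R2 ← R2 + (5/8)·R1: [0, -3/8, -33/8, -19/8]
R3 ← R3 − (7/8)·R1: [0, -15/8, 27/8, 33/8]
R3 ← R3 − (5)·R2: [0, 0, 24, 16]
Echelon form has 3 nonzero rows, so rank(M) = 3.
The rank gives the maximum number of linearly independent rows: 3.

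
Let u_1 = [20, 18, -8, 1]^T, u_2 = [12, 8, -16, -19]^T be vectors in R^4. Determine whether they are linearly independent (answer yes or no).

yes

Form the matrix with these vectors as rows and row reduce.
R2 ← R2 − (3/5)·R1: [0, -14/5, -56/5, -98/5]
2 nonzero rows, so the 2 vectors span a space of dimension 2.
Since 2 = 2, the vectors are linearly independent.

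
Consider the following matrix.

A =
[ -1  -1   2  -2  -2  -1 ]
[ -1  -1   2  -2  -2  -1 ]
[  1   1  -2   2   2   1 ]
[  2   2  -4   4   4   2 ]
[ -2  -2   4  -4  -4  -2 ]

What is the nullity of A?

5

Row reduce to echelon form.
R2 ← R2 − R1: [0, 0, 0, 0, 0, 0]
R3 ← R3 + R1: [0, 0, 0, 0, 0, 0]
R4 ← R4 + (2)·R1: [0, 0, 0, 0, 0, 0]
R5 ← R5 − (2)·R1: [0, 0, 0, 0, 0, 0]
1 nonzero row, so rank(A) = 1.
A has 6 columns; by rank–nullity, nullity = 6 − 1 = 5.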